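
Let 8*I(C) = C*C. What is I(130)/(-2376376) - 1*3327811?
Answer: -15816260390097/4752752 ≈ -3.3278e+6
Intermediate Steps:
I(C) = C²/8 (I(C) = (C*C)/8 = C²/8)
I(130)/(-2376376) - 1*3327811 = ((⅛)*130²)/(-2376376) - 1*3327811 = ((⅛)*16900)*(-1/2376376) - 3327811 = (4225/2)*(-1/2376376) - 3327811 = -4225/4752752 - 3327811 = -15816260390097/4752752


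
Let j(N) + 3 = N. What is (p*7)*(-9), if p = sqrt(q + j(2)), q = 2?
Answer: -63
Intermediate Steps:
j(N) = -3 + N
p = 1 (p = sqrt(2 + (-3 + 2)) = sqrt(2 - 1) = sqrt(1) = 1)
(p*7)*(-9) = (1*7)*(-9) = 7*(-9) = -63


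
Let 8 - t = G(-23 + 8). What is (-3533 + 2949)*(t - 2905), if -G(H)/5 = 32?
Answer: 1598408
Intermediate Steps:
G(H) = -160 (G(H) = -5*32 = -160)
t = 168 (t = 8 - 1*(-160) = 8 + 160 = 168)
(-3533 + 2949)*(t - 2905) = (-3533 + 2949)*(168 - 2905) = -584*(-2737) = 1598408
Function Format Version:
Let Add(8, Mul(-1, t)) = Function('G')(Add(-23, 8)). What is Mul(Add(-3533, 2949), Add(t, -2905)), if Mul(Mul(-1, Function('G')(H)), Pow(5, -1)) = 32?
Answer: 1598408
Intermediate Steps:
Function('G')(H) = -160 (Function('G')(H) = Mul(-5, 32) = -160)
t = 168 (t = Add(8, Mul(-1, -160)) = Add(8, 160) = 168)
Mul(Add(-3533, 2949), Add(t, -2905)) = Mul(Add(-3533, 2949), Add(168, -2905)) = Mul(-584, -2737) = 1598408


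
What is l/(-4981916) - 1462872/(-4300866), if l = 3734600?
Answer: -365587864202/892773047469 ≈ -0.40950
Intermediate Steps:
l/(-4981916) - 1462872/(-4300866) = 3734600/(-4981916) - 1462872/(-4300866) = 3734600*(-1/4981916) - 1462872*(-1/4300866) = -933650/1245479 + 243812/716811 = -365587864202/892773047469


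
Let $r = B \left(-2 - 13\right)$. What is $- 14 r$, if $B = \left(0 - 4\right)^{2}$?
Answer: $3360$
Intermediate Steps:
$B = 16$ ($B = \left(-4\right)^{2} = 16$)
$r = -240$ ($r = 16 \left(-2 - 13\right) = 16 \left(-15\right) = -240$)
$- 14 r = \left(-14\right) \left(-240\right) = 3360$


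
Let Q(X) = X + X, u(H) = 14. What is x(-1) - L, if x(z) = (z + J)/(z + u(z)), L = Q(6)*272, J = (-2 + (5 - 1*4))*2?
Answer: -42435/13 ≈ -3264.2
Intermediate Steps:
J = -2 (J = (-2 + (5 - 4))*2 = (-2 + 1)*2 = -1*2 = -2)
Q(X) = 2*X
L = 3264 (L = (2*6)*272 = 12*272 = 3264)
x(z) = (-2 + z)/(14 + z) (x(z) = (z - 2)/(z + 14) = (-2 + z)/(14 + z))
x(-1) - L = (-2 - 1)/(14 - 1) - 1*3264 = -3/13 - 3264 = -42435/13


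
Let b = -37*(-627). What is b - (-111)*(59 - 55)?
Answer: 23643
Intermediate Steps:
b = 23199
b - (-111)*(59 - 55) = 23199 - (-111)*(59 - 55) = 23199 - (-111)*4 = 23199 - 1*(-444) = 23199 + 444 = 23643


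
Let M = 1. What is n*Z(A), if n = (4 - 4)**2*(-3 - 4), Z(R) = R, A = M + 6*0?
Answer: 0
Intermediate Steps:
A = 1 (A = 1 + 6*0 = 1 + 0 = 1)
n = 0 (n = 0**2*(-7) = 0*(-7) = 0)
n*Z(A) = 0*1 = 0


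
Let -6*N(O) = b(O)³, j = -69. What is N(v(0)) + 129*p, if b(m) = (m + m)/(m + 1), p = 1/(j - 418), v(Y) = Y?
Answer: -129/487 ≈ -0.26489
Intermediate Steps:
p = -1/487 (p = 1/(-69 - 418) = 1/(-487) = -1/487 ≈ -0.0020534)
b(m) = 2*m/(1 + m) (b(m) = (2*m)/(1 + m) = 2*m/(1 + m))
N(O) = -4*O³/(3*(1 + O)³) (N(O) = -8*O³/(1 + O)³/6 = -4*O³/(3*(1 + O)³))
N(v(0)) + 129*p = -4/3*0³/(1 + 0)³ + 129*(-1/487) = -4/3*0/1³ - 129/487 = -4/3*0*1 - 129/487 = 0 - 129/487 = -129/487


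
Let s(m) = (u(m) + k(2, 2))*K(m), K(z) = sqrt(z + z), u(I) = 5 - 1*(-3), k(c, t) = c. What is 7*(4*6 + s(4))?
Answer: 168 + 140*sqrt(2) ≈ 365.99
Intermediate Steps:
u(I) = 8 (u(I) = 5 + 3 = 8)
K(z) = sqrt(2)*sqrt(z) (K(z) = sqrt(2*z) = sqrt(2)*sqrt(z))
s(m) = 10*sqrt(2)*sqrt(m) (s(m) = (8 + 2)*(sqrt(2)*sqrt(m)) = 10*(sqrt(2)*sqrt(m)) = 10*sqrt(2)*sqrt(m))
7*(4*6 + s(4)) = 7*(4*6 + 10*sqrt(2)*sqrt(4)) = 7*(24 + 10*sqrt(2)*2) = 7*(24 + 20*sqrt(2)) = 168 + 140*sqrt(2)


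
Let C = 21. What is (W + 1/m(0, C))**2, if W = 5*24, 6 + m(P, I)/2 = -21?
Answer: 41977441/2916 ≈ 14396.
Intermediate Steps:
m(P, I) = -54 (m(P, I) = -12 + 2*(-21) = -12 - 42 = -54)
W = 120
(W + 1/m(0, C))**2 = (120 + 1/(-54))**2 = (120 - 1/54)**2 = (6479/54)**2 = 41977441/2916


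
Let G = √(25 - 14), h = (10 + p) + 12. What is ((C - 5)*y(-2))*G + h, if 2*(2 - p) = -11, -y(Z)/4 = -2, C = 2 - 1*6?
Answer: 59/2 - 72*√11 ≈ -209.30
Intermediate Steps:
C = -4 (C = 2 - 6 = -4)
y(Z) = 8 (y(Z) = -4*(-2) = 8)
p = 15/2 (p = 2 - ½*(-11) = 2 + 11/2 = 15/2 ≈ 7.5000)
h = 59/2 (h = (10 + 15/2) + 12 = 35/2 + 12 = 59/2 ≈ 29.500)
G = √11 ≈ 3.3166
((C - 5)*y(-2))*G + h = ((-4 - 5)*8)*√11 + 59/2 = (-9*8)*√11 + 59/2 = -72*√11 + 59/2 = 59/2 - 72*√11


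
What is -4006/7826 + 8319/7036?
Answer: 18459139/27531868 ≈ 0.67046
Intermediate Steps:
-4006/7826 + 8319/7036 = -4006*1/7826 + 8319*(1/7036) = -2003/3913 + 8319/7036 = 18459139/27531868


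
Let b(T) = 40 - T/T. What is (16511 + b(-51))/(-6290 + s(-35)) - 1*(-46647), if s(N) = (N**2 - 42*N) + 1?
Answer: 83816384/1797 ≈ 46642.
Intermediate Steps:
s(N) = 1 + N**2 - 42*N
b(T) = 39 (b(T) = 40 - 1*1 = 40 - 1 = 39)
(16511 + b(-51))/(-6290 + s(-35)) - 1*(-46647) = (16511 + 39)/(-6290 + (1 + (-35)**2 - 42*(-35))) - 1*(-46647) = 16550/(-6290 + (1 + 1225 + 1470)) + 46647 = 16550/(-6290 + 2696) + 46647 = 16550/(-3594) + 46647 = 16550*(-1/3594) + 46647 = -8275/1797 + 46647 = 83816384/1797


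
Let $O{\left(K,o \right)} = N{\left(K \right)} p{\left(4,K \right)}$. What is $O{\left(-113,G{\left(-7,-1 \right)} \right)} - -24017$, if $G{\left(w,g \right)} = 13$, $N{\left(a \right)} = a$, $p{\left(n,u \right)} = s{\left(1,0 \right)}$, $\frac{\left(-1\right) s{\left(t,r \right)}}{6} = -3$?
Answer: $21983$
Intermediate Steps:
$s{\left(t,r \right)} = 18$ ($s{\left(t,r \right)} = \left(-6\right) \left(-3\right) = 18$)
$p{\left(n,u \right)} = 18$
$O{\left(K,o \right)} = 18 K$ ($O{\left(K,o \right)} = K 18 = 18 K$)
$O{\left(-113,G{\left(-7,-1 \right)} \right)} - -24017 = 18 \left(-113\right) - -24017 = -2034 + 24017 = 21983$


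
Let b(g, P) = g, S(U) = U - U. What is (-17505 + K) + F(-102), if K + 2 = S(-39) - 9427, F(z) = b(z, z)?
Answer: -27036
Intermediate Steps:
S(U) = 0
F(z) = z
K = -9429 (K = -2 + (0 - 9427) = -2 - 9427 = -9429)
(-17505 + K) + F(-102) = (-17505 - 9429) - 102 = -26934 - 102 = -27036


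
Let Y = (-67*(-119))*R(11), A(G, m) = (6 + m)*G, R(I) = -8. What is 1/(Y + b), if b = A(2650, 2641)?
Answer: 1/6950766 ≈ 1.4387e-7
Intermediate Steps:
A(G, m) = G*(6 + m)
b = 7014550 (b = 2650*(6 + 2641) = 2650*2647 = 7014550)
Y = -63784 (Y = -67*(-119)*(-8) = 7973*(-8) = -63784)
1/(Y + b) = 1/(-63784 + 7014550) = 1/6950766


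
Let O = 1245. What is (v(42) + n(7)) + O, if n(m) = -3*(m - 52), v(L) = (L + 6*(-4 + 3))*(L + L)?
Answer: 4404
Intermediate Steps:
v(L) = 2*L*(-6 + L) (v(L) = (L + 6*(-1))*(2*L) = (L - 6)*(2*L) = (-6 + L)*(2*L) = 2*L*(-6 + L))
n(m) = 156 - 3*m (n(m) = -3*(-52 + m) = 156 - 3*m)
(v(42) + n(7)) + O = (2*42*(-6 + 42) + (156 - 3*7)) + 1245 = (2*42*36 + (156 - 21)) + 1245 = (3024 + 135) + 1245 = 3159 + 1245 = 4404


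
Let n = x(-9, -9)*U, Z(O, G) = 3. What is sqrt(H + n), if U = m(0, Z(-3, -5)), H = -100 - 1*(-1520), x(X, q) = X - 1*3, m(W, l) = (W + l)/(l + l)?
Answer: sqrt(1414) ≈ 37.603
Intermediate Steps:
m(W, l) = (W + l)/(2*l) (m(W, l) = (W + l)/((2*l)) = (W + l)*(1/(2*l)) = (W + l)/(2*l))
x(X, q) = -3 + X (x(X, q) = X - 3 = -3 + X)
H = 1420 (H = -100 + 1520 = 1420)
U = 1/2 (U = (1/2)*(0 + 3)/3 = (1/2)*(1/3)*3 = 1/2 ≈ 0.50000)
n = -6 (n = (-3 - 9)*(1/2) = -12*1/2 = -6)
sqrt(H + n) = sqrt(1420 - 6) = sqrt(1414)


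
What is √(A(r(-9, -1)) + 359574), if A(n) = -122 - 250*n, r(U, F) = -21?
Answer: 13*√2158 ≈ 603.91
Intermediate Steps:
√(A(r(-9, -1)) + 359574) = √((-122 - 250*(-21)) + 359574) = √((-122 + 5250) + 359574) = √(5128 + 359574) = √364702 = 13*√2158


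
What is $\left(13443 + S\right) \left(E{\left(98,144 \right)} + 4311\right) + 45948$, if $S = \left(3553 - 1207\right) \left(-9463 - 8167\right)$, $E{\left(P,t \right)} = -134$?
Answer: $-172704439101$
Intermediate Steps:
$S = -41359980$ ($S = 2346 \left(-17630\right) = -41359980$)
$\left(13443 + S\right) \left(E{\left(98,144 \right)} + 4311\right) + 45948 = \left(13443 - 41359980\right) \left(-134 + 4311\right) + 45948 = \left(-41346537\right) 4177 + 45948 = -172704485049 + 45948 = -172704439101$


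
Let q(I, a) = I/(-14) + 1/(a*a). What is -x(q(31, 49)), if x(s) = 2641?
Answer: -2641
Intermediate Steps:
q(I, a) = a⁻² - I/14 (q(I, a) = I*(-1/14) + a⁻² = -I/14 + a⁻² = a⁻² - I/14)
-x(q(31, 49)) = -1*2641 = -2641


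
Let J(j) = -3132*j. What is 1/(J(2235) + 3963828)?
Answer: -1/3036192 ≈ -3.2936e-7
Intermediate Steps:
1/(J(2235) + 3963828) = 1/(-3132*2235 + 3963828) = 1/(-7000020 + 3963828) = 1/(-3036192) = -1/3036192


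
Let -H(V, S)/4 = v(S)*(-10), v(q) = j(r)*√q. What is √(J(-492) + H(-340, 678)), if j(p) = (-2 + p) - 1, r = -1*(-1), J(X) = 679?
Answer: √(679 - 80*√678) ≈ 37.471*I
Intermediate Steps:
r = 1
j(p) = -3 + p
v(q) = -2*√q (v(q) = (-3 + 1)*√q = -2*√q)
H(V, S) = -80*√S (H(V, S) = -4*(-2*√S)*(-10) = -80*√S)
√(J(-492) + H(-340, 678)) = √(679 - 80*√678)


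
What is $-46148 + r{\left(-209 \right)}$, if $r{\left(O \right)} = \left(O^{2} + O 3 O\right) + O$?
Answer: $128367$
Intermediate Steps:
$r{\left(O \right)} = O + 4 O^{2}$ ($r{\left(O \right)} = \left(O^{2} + 3 O O\right) + O = \left(O^{2} + 3 O^{2}\right) + O = 4 O^{2} + O = O + 4 O^{2}$)
$-46148 + r{\left(-209 \right)} = -46148 - 209 \left(1 + 4 \left(-209\right)\right) = -46148 - 209 \left(1 - 836\right) = -46148 - -174515 = -46148 + 174515 = 128367$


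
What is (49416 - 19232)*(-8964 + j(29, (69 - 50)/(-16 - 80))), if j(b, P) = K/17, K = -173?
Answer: -4604901224/17 ≈ -2.7088e+8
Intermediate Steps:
j(b, P) = -173/17
(49416 - 19232)*(-8964 + j(29, (69 - 50)/(-16 - 80))) = (49416 - 19232)*(-8964 - 173/17) = 30184*(-152561/17) = -4604901224/17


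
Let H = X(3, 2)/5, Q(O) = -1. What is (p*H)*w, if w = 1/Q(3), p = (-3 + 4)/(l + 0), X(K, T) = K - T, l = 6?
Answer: -1/30 ≈ -0.033333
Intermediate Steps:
p = 1/6 (p = (-3 + 4)/(6 + 0) = 1/6 ≈ 0.16667)
w = -1 (w = 1/(-1) = -1)
H = 1/5 (H = (3 - 1*2)/5 = (3 - 2)*(1/5) = 1*(1/5) = 1/5 ≈ 0.20000)
(p*H)*w = ((1/6)*(1/5))*(-1) = (1/30)*(-1) = -1/30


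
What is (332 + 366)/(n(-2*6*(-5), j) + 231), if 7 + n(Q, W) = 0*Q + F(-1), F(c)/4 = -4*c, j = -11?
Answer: 349/120 ≈ 2.9083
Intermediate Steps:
F(c) = -16*c (F(c) = 4*(-4*c) = -16*c)
n(Q, W) = 9 (n(Q, W) = -7 + (0*Q - 16*(-1)) = -7 + (0 + 16) = -7 + 16 = 9)
(332 + 366)/(n(-2*6*(-5), j) + 231) = (332 + 366)/(9 + 231) = 698/240 = 698*(1/240) = 349/120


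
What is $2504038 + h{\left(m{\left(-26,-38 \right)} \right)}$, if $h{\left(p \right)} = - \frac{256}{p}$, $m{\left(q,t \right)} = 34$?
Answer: $\frac{42568518}{17} \approx 2.504 \cdot 10^{6}$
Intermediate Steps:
$2504038 + h{\left(m{\left(-26,-38 \right)} \right)} = 2504038 - \frac{256}{34} = 2504038 - \frac{128}{17} = \frac{42568518}{17}$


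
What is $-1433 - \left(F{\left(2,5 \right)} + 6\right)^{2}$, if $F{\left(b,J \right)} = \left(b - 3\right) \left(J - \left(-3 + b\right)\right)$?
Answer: $-1433$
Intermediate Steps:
$F{\left(b,J \right)} = \left(-3 + b\right) \left(3 + J - b\right)$
$-1433 - \left(F{\left(2,5 \right)} + 6\right)^{2} = -1433 - \left(\left(-9 - 2^{2} - 15 + 6 \cdot 2 + 5 \cdot 2\right) + 6\right)^{2} = -1433 - \left(\left(-9 - 4 - 15 + 12 + 10\right) + 6\right)^{2} = -1433 - \left(-6 + 6\right)^{2} = -1433 - 0^{2} = -1433 - 0 = -1433 + 0 = -1433$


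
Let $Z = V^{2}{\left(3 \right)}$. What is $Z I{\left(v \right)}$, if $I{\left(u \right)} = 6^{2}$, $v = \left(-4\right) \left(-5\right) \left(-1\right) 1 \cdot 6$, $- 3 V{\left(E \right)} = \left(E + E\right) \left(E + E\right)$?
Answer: $5184$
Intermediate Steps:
$V{\left(E \right)} = - \frac{4 E^{2}}{3}$ ($V{\left(E \right)} = - \frac{\left(E + E\right) \left(E + E\right)}{3} = - \frac{2 E 2 E}{3} = - \frac{4 E^{2}}{3}$)
$v = -120$ ($v = 20 \left(\left(-1\right) 6\right) = 20 \left(-6\right) = -120$)
$I{\left(u \right)} = 36$
$Z = 144$ ($Z = \left(- \frac{4 \cdot 3^{2}}{3}\right)^{2} = \left(\left(- \frac{4}{3}\right) 9\right)^{2} = \left(-12\right)^{2} = 144$)
$Z I{\left(v \right)} = 144 \cdot 36 = 5184$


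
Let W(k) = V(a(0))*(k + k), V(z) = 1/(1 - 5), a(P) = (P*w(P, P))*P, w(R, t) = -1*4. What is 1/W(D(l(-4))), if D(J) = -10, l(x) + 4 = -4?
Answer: ⅕ ≈ 0.20000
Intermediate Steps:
l(x) = -8 (l(x) = -4 - 4 = -8)
w(R, t) = -4
a(P) = -4*P² (a(P) = (P*(-4))*P = (-4*P)*P = -4*P²)
V(z) = -¼ (V(z) = 1/(-4) = -¼)
W(k) = -k/2 (W(k) = -(k + k)/4 = -k/2)
1/W(D(l(-4))) = 1/(-½*(-10)) = 1/5 = ⅕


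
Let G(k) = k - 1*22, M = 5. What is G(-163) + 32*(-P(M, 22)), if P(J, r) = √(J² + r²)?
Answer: -185 - 32*√509 ≈ -906.95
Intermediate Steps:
G(k) = -22 + k (G(k) = k - 22 = -22 + k)
G(-163) + 32*(-P(M, 22)) = (-22 - 163) + 32*(-√(5² + 22²)) = -185 + 32*(-√(25 + 484)) = -185 + 32*(-√509) = -185 - 32*√509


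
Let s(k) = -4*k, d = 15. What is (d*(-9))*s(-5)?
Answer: -2700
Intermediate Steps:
(d*(-9))*s(-5) = (15*(-9))*(-4*(-5)) = -135*20 = -2700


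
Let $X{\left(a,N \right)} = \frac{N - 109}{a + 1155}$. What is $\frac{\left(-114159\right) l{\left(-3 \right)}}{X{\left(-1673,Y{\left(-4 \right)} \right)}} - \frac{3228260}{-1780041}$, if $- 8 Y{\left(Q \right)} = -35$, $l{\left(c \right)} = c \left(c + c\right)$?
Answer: $- \frac{561395040557764}{55181271} \approx -1.0174 \cdot 10^{7}$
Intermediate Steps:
$l{\left(c \right)} = 2 c^{2}$ ($l{\left(c \right)} = c 2 c = 2 c^{2}$)
$Y{\left(Q \right)} = \frac{35}{8}$ ($Y{\left(Q \right)} = \left(- \frac{1}{8}\right) \left(-35\right) = \frac{35}{8}$)
$X{\left(a,N \right)} = \frac{-109 + N}{1155 + a}$
$\frac{\left(-114159\right) l{\left(-3 \right)}}{X{\left(-1673,Y{\left(-4 \right)} \right)}} - \frac{3228260}{-1780041} = \frac{\left(-114159\right) 2 \left(-3\right)^{2}}{\frac{1}{1155 - 1673} \left(-109 + \frac{35}{8}\right)} - \frac{3228260}{-1780041} = \frac{\left(-114159\right) 2 \cdot 9}{\frac{1}{-518} \left(- \frac{837}{8}\right)} - - \frac{3228260}{1780041} = \frac{\left(-114159\right) 18}{\left(- \frac{1}{518}\right) \left(- \frac{837}{8}\right)} + \frac{3228260}{1780041} = - \frac{2054862}{\frac{837}{4144}} + \frac{3228260}{1780041} = \left(-2054862\right) \frac{4144}{837} + \frac{3228260}{1780041} = - \frac{315383264}{31} + \frac{3228260}{1780041} = - \frac{561395040557764}{55181271}$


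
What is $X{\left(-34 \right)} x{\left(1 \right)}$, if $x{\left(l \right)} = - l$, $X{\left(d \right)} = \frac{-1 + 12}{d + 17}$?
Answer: $\frac{11}{17} \approx 0.64706$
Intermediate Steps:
$X{\left(d \right)} = \frac{11}{17 + d}$
$X{\left(-34 \right)} x{\left(1 \right)} = \frac{11}{17 - 34} \left(\left(-1\right) 1\right) = \frac{11}{-17} \left(-1\right) = 11 \left(- \frac{1}{17}\right) \left(-1\right) = \left(- \frac{11}{17}\right) \left(-1\right) = \frac{11}{17}$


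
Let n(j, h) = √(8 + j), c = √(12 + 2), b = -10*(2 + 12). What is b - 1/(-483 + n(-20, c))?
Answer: -10887219/77767 + 2*I*√3/233301 ≈ -140.0 + 1.4848e-5*I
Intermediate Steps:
b = -140 (b = -10*14 = -140)
c = √14 ≈ 3.7417
b - 1/(-483 + n(-20, c)) = -140 - 1/(-483 + √(8 - 20)) = -140 - 1/(-483 + √(-12)) = -140 - 1/(-483 + 2*I*√3)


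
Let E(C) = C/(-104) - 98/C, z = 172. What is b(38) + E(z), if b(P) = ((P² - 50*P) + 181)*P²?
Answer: -221980143/559 ≈ -3.9710e+5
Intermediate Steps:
E(C) = -98/C - C/104 (E(C) = C*(-1/104) - 98/C = -C/104 - 98/C = -98/C - C/104)
b(P) = P²*(181 + P² - 50*P) (b(P) = (181 + P² - 50*P)*P² = P²*(181 + P² - 50*P))
b(38) + E(z) = 38²*(181 + 38² - 50*38) + (-98/172 - 1/104*172) = 1444*(181 + 1444 - 1900) + (-98*1/172 - 43/26) = 1444*(-275) + (-49/86 - 43/26) = -397100 - 1243/559 = -221980143/559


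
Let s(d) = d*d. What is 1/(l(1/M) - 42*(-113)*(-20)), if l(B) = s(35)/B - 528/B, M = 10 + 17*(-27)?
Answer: -1/407873 ≈ -2.4517e-6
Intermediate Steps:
s(d) = d²
M = -449 (M = 10 - 459 = -449)
l(B) = 697/B (l(B) = 35²/B - 528/B = 1225/B - 528/B = 697/B)
1/(l(1/M) - 42*(-113)*(-20)) = 1/(697/(1/(-449)) - 42*(-113)*(-20)) = 1/(697/(-1/449) + 4746*(-20)) = 1/(697*(-449) - 94920) = 1/(-312953 - 94920) = 1/(-407873) = -1/407873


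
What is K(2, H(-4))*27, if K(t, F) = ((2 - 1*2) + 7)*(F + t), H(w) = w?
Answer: -378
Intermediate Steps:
K(t, F) = 7*F + 7*t (K(t, F) = ((2 - 2) + 7)*(F + t) = (0 + 7)*(F + t) = 7*(F + t) = 7*F + 7*t)
K(2, H(-4))*27 = (7*(-4) + 7*2)*27 = (-28 + 14)*27 = -14*27 = -378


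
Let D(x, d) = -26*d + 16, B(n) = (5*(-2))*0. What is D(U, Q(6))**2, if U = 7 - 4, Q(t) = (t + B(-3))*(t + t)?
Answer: 3444736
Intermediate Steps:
B(n) = 0 (B(n) = -10*0 = 0)
Q(t) = 2*t**2 (Q(t) = (t + 0)*(t + t) = t*(2*t) = 2*t**2)
U = 3
D(x, d) = 16 - 26*d
D(U, Q(6))**2 = (16 - 52*6**2)**2 = (16 - 52*36)**2 = (16 - 26*72)**2 = (16 - 1872)**2 = (-1856)**2 = 3444736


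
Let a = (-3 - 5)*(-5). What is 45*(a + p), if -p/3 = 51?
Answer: -5085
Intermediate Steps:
p = -153 (p = -3*51 = -153)
a = 40 (a = -8*(-5) = 40)
45*(a + p) = 45*(40 - 153) = 45*(-113) = -5085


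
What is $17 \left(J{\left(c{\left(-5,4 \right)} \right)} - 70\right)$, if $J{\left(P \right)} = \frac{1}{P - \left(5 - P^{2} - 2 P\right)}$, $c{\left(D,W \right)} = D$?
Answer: $- \frac{5933}{5} \approx -1186.6$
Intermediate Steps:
$J{\left(P \right)} = \frac{1}{-5 + P^{2} + 3 P}$ ($J{\left(P \right)} = \frac{1}{P + \left(-5 + P^{2} + 2 P\right)} = \frac{1}{-5 + P^{2} + 3 P}$)
$17 \left(J{\left(c{\left(-5,4 \right)} \right)} - 70\right) = 17 \left(\frac{1}{-5 + \left(-5\right)^{2} + 3 \left(-5\right)} - 70\right) = 17 \left(\frac{1}{-5 + 25 - 15} - 70\right) = 17 \left(\frac{1}{5} - 70\right) = 17 \left(- \frac{349}{5}\right) = - \frac{5933}{5}$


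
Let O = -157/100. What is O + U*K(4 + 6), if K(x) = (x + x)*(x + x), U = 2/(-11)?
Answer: -81727/1100 ≈ -74.297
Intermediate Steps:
U = -2/11 (U = 2*(-1/11) = -2/11 ≈ -0.18182)
K(x) = 4*x² (K(x) = (2*x)*(2*x) = 4*x²)
O = -157/100 (O = -157*1/100 = -157/100 ≈ -1.5700)
O + U*K(4 + 6) = -157/100 - 8*(4 + 6)²/11 = -157/100 - 8*10²/11 = -157/100 - 8*100/11 = -157/100 - 2/11*400 = -157/100 - 800/11 = -81727/1100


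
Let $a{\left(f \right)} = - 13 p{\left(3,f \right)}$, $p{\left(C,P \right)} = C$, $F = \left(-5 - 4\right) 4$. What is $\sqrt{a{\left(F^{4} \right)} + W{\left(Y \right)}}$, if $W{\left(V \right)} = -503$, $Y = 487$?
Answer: $i \sqrt{542} \approx 23.281 i$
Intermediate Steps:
$F = -36$ ($F = \left(-9\right) 4 = -36$)
$a{\left(f \right)} = -39$ ($a{\left(f \right)} = \left(-13\right) 3 = -39$)
$\sqrt{a{\left(F^{4} \right)} + W{\left(Y \right)}} = \sqrt{-39 - 503} = \sqrt{-542} = i \sqrt{542}$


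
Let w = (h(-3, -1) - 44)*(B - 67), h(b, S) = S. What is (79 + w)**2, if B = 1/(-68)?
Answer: 44283730969/4624 ≈ 9.5769e+6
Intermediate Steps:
B = -1/68 ≈ -0.014706
w = 205065/68 (w = (-1 - 44)*(-1/68 - 67) = -45*(-4557/68) = 205065/68 ≈ 3015.7)
(79 + w)**2 = (79 + 205065/68)**2 = (210437/68)**2 = 44283730969/4624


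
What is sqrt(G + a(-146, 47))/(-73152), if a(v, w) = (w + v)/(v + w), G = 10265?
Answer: -sqrt(10266)/73152 ≈ -0.0013851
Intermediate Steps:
a(v, w) = 1 (a(v, w) = (v + w)/(v + w) = 1)
sqrt(G + a(-146, 47))/(-73152) = sqrt(10265 + 1)/(-73152) = sqrt(10266)*(-1/73152) = -sqrt(10266)/73152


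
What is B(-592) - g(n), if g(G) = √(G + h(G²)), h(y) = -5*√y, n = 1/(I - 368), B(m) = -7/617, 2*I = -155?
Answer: -7/617 - 2*I*√33/99 ≈ -0.011345 - 0.11605*I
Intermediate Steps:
I = -155/2 (I = (½)*(-155) = -155/2 ≈ -77.500)
B(m) = -7/617 (B(m) = -7*1/617 = -7/617)
n = -2/891 (n = 1/(-155/2 - 368) = 1/(-891/2) = -2/891 ≈ -0.0022447)
g(G) = √(G - 5*√(G²))
B(-592) - g(n) = -7/617 - √(-2/891 - 5*√((-2/891)²)) = -7/617 - √(-2/891 - 5*√(4/793881)) = -7/617 - √(-2/891 - 5*2/891) = -7/617 - √(-2/891 - 10/891) = -7/617 - √(-4/297) = -7/617 - 2*I*√33/99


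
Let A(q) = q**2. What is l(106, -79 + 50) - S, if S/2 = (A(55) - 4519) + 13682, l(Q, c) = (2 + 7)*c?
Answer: -24637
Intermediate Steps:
l(Q, c) = 9*c
S = 24376 (S = 2*((55**2 - 4519) + 13682) = 2*((3025 - 4519) + 13682) = 2*(-1494 + 13682) = 2*12188 = 24376)
l(106, -79 + 50) - S = 9*(-79 + 50) - 1*24376 = 9*(-29) - 24376 = -261 - 24376 = -24637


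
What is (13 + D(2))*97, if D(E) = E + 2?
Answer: 1649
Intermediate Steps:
D(E) = 2 + E
(13 + D(2))*97 = (13 + (2 + 2))*97 = (13 + 4)*97 = 17*97 = 1649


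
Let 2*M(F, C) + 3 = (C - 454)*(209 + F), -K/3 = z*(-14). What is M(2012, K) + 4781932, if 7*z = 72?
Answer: 9514999/2 ≈ 4.7575e+6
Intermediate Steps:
z = 72/7 (z = (1/7)*72 = 72/7 ≈ 10.286)
K = 432 (K = -216*(-14)/7 = -3*(-144) = 432)
M(F, C) = -3/2 + (-454 + C)*(209 + F)/2 (M(F, C) = -3/2 + ((C - 454)*(209 + F))/2 = -3/2 + ((-454 + C)*(209 + F))/2 = -3/2 + (-454 + C)*(209 + F)/2)
M(2012, K) + 4781932 = (-94889/2 - 227*2012 + (209/2)*432 + (1/2)*432*2012) + 4781932 = (-94889/2 - 456724 + 45144 + 434592) + 4781932 = -48865/2 + 4781932 = 9514999/2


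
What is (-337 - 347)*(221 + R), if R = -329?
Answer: 73872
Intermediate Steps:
(-337 - 347)*(221 + R) = (-337 - 347)*(221 - 329) = -684*(-108) = 73872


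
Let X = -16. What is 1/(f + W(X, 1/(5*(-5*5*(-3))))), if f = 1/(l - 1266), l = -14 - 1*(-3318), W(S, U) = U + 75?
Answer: 764250/57321163 ≈ 0.013333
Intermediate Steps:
W(S, U) = 75 + U
l = 3304 (l = -14 + 3318 = 3304)
f = 1/2038 (f = 1/(3304 - 1266) = 1/2038 ≈ 0.00049068)
1/(f + W(X, 1/(5*(-5*5*(-3))))) = 1/(1/2038 + (75 + 1/(5*(-5*5*(-3))))) = 1/(1/2038 + (75 + 1/(5*(-25*(-3))))) = 1/(1/2038 + (75 + 1/(5*75))) = 1/(1/2038 + (75 + 1/375)) = 1/(1/2038 + 28126/375) = 1/(57321163/764250) = 764250/57321163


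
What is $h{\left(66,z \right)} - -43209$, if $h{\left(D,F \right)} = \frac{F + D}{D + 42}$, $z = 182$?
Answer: $\frac{1166705}{27} \approx 43211.0$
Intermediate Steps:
$h{\left(D,F \right)} = \frac{D + F}{42 + D}$
$h{\left(66,z \right)} - -43209 = \frac{66 + 182}{42 + 66} - -43209 = \frac{1}{108} \cdot 248 + 43209 = \frac{62}{27} + 43209 = \frac{1166705}{27}$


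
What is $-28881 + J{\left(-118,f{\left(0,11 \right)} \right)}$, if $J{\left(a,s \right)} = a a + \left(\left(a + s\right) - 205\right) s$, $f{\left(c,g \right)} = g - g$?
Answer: $-14957$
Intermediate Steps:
$f{\left(c,g \right)} = 0$
$J{\left(a,s \right)} = a^{2} + s \left(-205 + a + s\right)$ ($J{\left(a,s \right)} = a^{2} + \left(-205 + a + s\right) s = a^{2} + s \left(-205 + a + s\right)$)
$-28881 + J{\left(-118,f{\left(0,11 \right)} \right)} = -28881 + \left(\left(-118\right)^{2} + 0^{2} - 0 - 0\right) = -28881 + \left(13924 + 0 + 0 + 0\right) = -28881 + 13924 = -14957$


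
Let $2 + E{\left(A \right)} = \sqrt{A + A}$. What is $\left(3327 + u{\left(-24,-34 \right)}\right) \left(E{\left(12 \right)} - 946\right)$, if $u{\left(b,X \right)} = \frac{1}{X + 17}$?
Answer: $- \frac{53616984}{17} + \frac{113116 \sqrt{6}}{17} \approx -3.1376 \cdot 10^{6}$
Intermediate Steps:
$u{\left(b,X \right)} = \frac{1}{17 + X}$
$E{\left(A \right)} = -2 + \sqrt{2} \sqrt{A}$ ($E{\left(A \right)} = -2 + \sqrt{A + A} = -2 + \sqrt{2 A} = -2 + \sqrt{2} \sqrt{A}$)
$\left(3327 + u{\left(-24,-34 \right)}\right) \left(E{\left(12 \right)} - 946\right) = \left(3327 + \frac{1}{17 - 34}\right) \left(\left(-2 + \sqrt{2} \sqrt{12}\right) - 946\right) = \left(3327 + \frac{1}{-17}\right) \left(\left(-2 + \sqrt{2} \cdot 2 \sqrt{3}\right) - 946\right) = \left(3327 - \frac{1}{17}\right) \left(\left(-2 + 2 \sqrt{6}\right) - 946\right) = \frac{56558 \left(-948 + 2 \sqrt{6}\right)}{17} = - \frac{53616984}{17} + \frac{113116 \sqrt{6}}{17}$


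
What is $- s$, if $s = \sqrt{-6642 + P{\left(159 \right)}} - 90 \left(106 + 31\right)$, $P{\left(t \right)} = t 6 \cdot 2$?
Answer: $12330 - 3 i \sqrt{526} \approx 12330.0 - 68.804 i$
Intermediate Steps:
$P{\left(t \right)} = 12 t$ ($P{\left(t \right)} = 6 t 2 = 12 t$)
$s = -12330 + 3 i \sqrt{526}$ ($s = \sqrt{-6642 + 12 \cdot 159} - 90 \left(106 + 31\right) = \sqrt{-6642 + 1908} - 90 \cdot 137 = \sqrt{-4734} - 12330 = 3 i \sqrt{526} - 12330 = -12330 + 3 i \sqrt{526} \approx -12330.0 + 68.804 i$)
$- s = - (-12330 + 3 i \sqrt{526}) = 12330 - 3 i \sqrt{526}$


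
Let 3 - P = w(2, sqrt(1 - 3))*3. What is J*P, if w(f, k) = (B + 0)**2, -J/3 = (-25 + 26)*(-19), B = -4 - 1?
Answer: -4104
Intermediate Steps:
B = -5
J = 57 (J = -3*(-25 + 26)*(-19) = -3*(-19) = 57)
w(f, k) = 25 (w(f, k) = (-5 + 0)**2 = (-5)**2 = 25)
P = -72 (P = 3 - 25*3 = 3 - 1*75 = 3 - 75 = -72)
J*P = 57*(-72) = -4104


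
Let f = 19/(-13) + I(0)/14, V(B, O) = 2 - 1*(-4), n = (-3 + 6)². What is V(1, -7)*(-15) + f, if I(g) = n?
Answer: -16529/182 ≈ -90.819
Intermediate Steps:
n = 9 (n = 3² = 9)
V(B, O) = 6 (V(B, O) = 2 + 4 = 6)
I(g) = 9
f = -149/182 (f = 19/(-13) + 9/14 = 19*(-1/13) + 9*(1/14) = -19/13 + 9/14 = -149/182 ≈ -0.81868)
V(1, -7)*(-15) + f = 6*(-15) - 149/182 = -90 - 149/182 = -16529/182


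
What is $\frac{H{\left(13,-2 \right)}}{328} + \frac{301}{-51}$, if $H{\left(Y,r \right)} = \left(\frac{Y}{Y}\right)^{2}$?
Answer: $- \frac{98677}{16728} \approx -5.8989$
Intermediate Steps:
$H{\left(Y,r \right)} = 1$ ($H{\left(Y,r \right)} = 1^{2} = 1$)
$\frac{H{\left(13,-2 \right)}}{328} + \frac{301}{-51} = 1 \cdot \frac{1}{328} + \frac{301}{-51} = 1 \cdot \frac{1}{328} + 301 \left(- \frac{1}{51}\right) = \frac{1}{328} - \frac{301}{51} = - \frac{98677}{16728}$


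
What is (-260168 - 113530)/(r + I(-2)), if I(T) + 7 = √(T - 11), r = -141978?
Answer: 26529755265/10079870119 + 186849*I*√13/10079870119 ≈ 2.632 + 6.6836e-5*I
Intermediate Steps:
I(T) = -7 + √(-11 + T) (I(T) = -7 + √(T - 11) = -7 + √(-11 + T))
(-260168 - 113530)/(r + I(-2)) = (-260168 - 113530)/(-141978 + (-7 + √(-11 - 2))) = -373698/(-141978 + (-7 + √(-13))) = -373698/(-141978 + (-7 + I*√13)) = -373698/(-141985 + I*√13)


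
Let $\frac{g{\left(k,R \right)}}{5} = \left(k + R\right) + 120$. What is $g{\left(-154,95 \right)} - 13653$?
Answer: $-13348$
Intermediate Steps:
$g{\left(k,R \right)} = 600 + 5 R + 5 k$ ($g{\left(k,R \right)} = 5 \left(\left(k + R\right) + 120\right) = 5 \left(\left(R + k\right) + 120\right) = 5 \left(120 + R + k\right) = 600 + 5 R + 5 k$)
$g{\left(-154,95 \right)} - 13653 = \left(600 + 5 \cdot 95 + 5 \left(-154\right)\right) - 13653 = \left(600 + 475 - 770\right) - 13653 = 305 - 13653 = -13348$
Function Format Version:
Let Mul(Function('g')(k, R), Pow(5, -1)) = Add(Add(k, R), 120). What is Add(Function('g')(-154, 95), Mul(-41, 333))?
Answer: -13348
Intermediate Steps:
Function('g')(k, R) = Add(600, Mul(5, R), Mul(5, k)) (Function('g')(k, R) = Mul(5, Add(Add(k, R), 120)) = Mul(5, Add(Add(R, k), 120)) = Mul(5, Add(120, R, k)) = Add(600, Mul(5, R), Mul(5, k)))
Add(Function('g')(-154, 95), Mul(-41, 333)) = Add(Add(600, Mul(5, 95), Mul(5, -154)), Mul(-41, 333)) = Add(Add(600, 475, -770), -13653) = Add(305, -13653) = -13348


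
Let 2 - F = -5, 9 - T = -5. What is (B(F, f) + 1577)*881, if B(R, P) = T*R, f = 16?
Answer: 1475675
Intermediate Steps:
T = 14 (T = 9 - 1*(-5) = 9 + 5 = 14)
F = 7 (F = 2 - 1*(-5) = 2 + 5 = 7)
B(R, P) = 14*R
(B(F, f) + 1577)*881 = (14*7 + 1577)*881 = (98 + 1577)*881 = 1675*881 = 1475675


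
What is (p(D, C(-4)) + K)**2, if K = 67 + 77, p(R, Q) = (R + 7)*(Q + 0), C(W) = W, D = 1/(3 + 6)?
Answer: 1081600/81 ≈ 13353.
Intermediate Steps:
D = 1/9 ≈ 0.11111
p(R, Q) = Q*(7 + R) (p(R, Q) = (7 + R)*Q = Q*(7 + R))
K = 144
(p(D, C(-4)) + K)**2 = (-4*(7 + 1/9) + 144)**2 = (-4*64/9 + 144)**2 = (-256/9 + 144)**2 = (1040/9)**2 = 1081600/81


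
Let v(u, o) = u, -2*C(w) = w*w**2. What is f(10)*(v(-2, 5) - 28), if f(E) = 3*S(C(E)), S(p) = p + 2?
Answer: 44820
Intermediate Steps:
C(w) = -w**3/2 (C(w) = -w*w**2/2 = -w**3/2)
S(p) = 2 + p
f(E) = 6 - 3*E**3/2 (f(E) = 3*(2 - E**3/2) = 6 - 3*E**3/2)
f(10)*(v(-2, 5) - 28) = (6 - 3/2*10**3)*(-2 - 28) = (6 - 3/2*1000)*(-30) = (6 - 1500)*(-30) = -1494*(-30) = 44820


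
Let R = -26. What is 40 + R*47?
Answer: -1182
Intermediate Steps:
40 + R*47 = 40 - 26*47 = 40 - 1222 = -1182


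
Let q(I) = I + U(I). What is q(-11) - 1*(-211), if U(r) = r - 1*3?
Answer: 186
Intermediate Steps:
U(r) = -3 + r (U(r) = r - 3 = -3 + r)
q(I) = -3 + 2*I (q(I) = I + (-3 + I) = -3 + 2*I)
q(-11) - 1*(-211) = (-3 + 2*(-11)) - 1*(-211) = (-3 - 22) + 211 = -25 + 211 = 186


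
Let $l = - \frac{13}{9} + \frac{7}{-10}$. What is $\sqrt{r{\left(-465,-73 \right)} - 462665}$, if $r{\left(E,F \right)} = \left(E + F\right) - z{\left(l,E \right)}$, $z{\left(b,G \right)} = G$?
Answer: $i \sqrt{462738} \approx 680.25 i$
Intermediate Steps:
$l = - \frac{193}{90}$ ($l = \left(-13\right) \frac{1}{9} + 7 \left(- \frac{1}{10}\right) = - \frac{13}{9} - \frac{7}{10} = - \frac{193}{90} \approx -2.1444$)
$r{\left(E,F \right)} = F$ ($r{\left(E,F \right)} = \left(E + F\right) - E = F$)
$\sqrt{r{\left(-465,-73 \right)} - 462665} = \sqrt{-73 - 462665} = \sqrt{-462738} = i \sqrt{462738}$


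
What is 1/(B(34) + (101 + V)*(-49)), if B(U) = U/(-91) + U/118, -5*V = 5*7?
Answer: -5369/24730073 ≈ -0.00021710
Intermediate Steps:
V = -7 ≈ -7.0000
B(U) = -27*U/10738 (B(U) = U*(-1/91) + U*(1/118) = -U/91 + U/118 = -27*U/10738)
1/(B(34) + (101 + V)*(-49)) = 1/(-27/10738*34 + (101 - 7)*(-49)) = 1/(-459/5369 + 94*(-49)) = 1/(-459/5369 - 4606) = 1/(-24730073/5369) = -5369/24730073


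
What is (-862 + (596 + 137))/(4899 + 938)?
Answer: -129/5837 ≈ -0.022100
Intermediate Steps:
(-862 + (596 + 137))/(4899 + 938) = (-862 + 733)/5837 = -129*1/5837 = -129/5837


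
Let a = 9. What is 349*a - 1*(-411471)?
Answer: 414612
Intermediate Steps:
349*a - 1*(-411471) = 349*9 - 1*(-411471) = 3141 + 411471 = 414612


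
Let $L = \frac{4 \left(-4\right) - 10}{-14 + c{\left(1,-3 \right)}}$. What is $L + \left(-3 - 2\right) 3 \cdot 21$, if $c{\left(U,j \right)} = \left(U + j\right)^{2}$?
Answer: $- \frac{1562}{5} \approx -312.4$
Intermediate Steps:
$L = \frac{13}{5}$ ($L = \frac{4 \left(-4\right) - 10}{-14 + \left(1 - 3\right)^{2}} = \frac{-16 - 10}{-14 + \left(-2\right)^{2}} = - \frac{26}{-14 + 4} = - \frac{26}{-10} = \left(-26\right) \left(- \frac{1}{10}\right) = \frac{13}{5} \approx 2.6$)
$L + \left(-3 - 2\right) 3 \cdot 21 = \frac{13}{5} + \left(-3 - 2\right) 3 \cdot 21 = \frac{13}{5} + \left(-5\right) 3 \cdot 21 = \frac{13}{5} - 315 = - \frac{1562}{5}$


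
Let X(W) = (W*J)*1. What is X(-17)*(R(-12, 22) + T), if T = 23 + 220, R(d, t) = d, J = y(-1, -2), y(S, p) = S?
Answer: 3927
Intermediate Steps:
J = -1
T = 243
X(W) = -W (X(W) = (W*(-1))*1 = -W*1 = -W)
X(-17)*(R(-12, 22) + T) = (-1*(-17))*(-12 + 243) = 17*231 = 3927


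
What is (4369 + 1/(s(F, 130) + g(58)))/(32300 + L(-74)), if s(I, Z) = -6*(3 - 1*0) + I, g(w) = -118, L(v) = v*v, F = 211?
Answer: 81919/708300 ≈ 0.11566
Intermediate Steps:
L(v) = v²
s(I, Z) = -18 + I (s(I, Z) = -6*(3 + 0) + I = -6*3 + I = -18 + I)
(4369 + 1/(s(F, 130) + g(58)))/(32300 + L(-74)) = (4369 + 1/((-18 + 211) - 118))/(32300 + (-74)²) = (4369 + 1/(193 - 118))/(32300 + 5476) = (4369 + 1/75)/37776 = (4369 + 1/75)*(1/37776) = (327676/75)*(1/37776) = 81919/708300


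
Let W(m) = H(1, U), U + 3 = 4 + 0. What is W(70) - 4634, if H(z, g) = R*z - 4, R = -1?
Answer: -4639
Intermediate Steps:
U = 1 (U = -3 + (4 + 0) = -3 + 4 = 1)
H(z, g) = -4 - z (H(z, g) = -z - 4 = -4 - z)
W(m) = -5 (W(m) = -4 - 1*1 = -4 - 1 = -5)
W(70) - 4634 = -5 - 4634 = -4639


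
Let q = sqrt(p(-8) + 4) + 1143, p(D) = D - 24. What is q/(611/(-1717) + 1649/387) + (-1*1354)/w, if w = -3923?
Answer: 2983029988835/10179698548 + 664479*I*sqrt(7)/1297438 ≈ 293.04 + 1.355*I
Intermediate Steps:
p(D) = -24 + D
q = 1143 + 2*I*sqrt(7) (q = sqrt((-24 - 8) + 4) + 1143 = sqrt(-32 + 4) + 1143 = sqrt(-28) + 1143 = 2*I*sqrt(7) + 1143 = 1143 + 2*I*sqrt(7) ≈ 1143.0 + 5.2915*I)
q/(611/(-1717) + 1649/387) + (-1*1354)/w = (1143 + 2*I*sqrt(7))/(611/(-1717) + 1649/387) - 1*1354/(-3923) = (1143 + 2*I*sqrt(7))/(611*(-1/1717) + 1649*(1/387)) - 1354*(-1/3923) = (1143 + 2*I*sqrt(7))/(-611/1717 + 1649/387) + 1354/3923 = (1143 + 2*I*sqrt(7))/(2594876/664479) + 1354/3923 = (1143 + 2*I*sqrt(7))*(664479/2594876) + 1354/3923 = (759499497/2594876 + 664479*I*sqrt(7)/1297438) + 1354/3923 = 2983029988835/10179698548 + 664479*I*sqrt(7)/1297438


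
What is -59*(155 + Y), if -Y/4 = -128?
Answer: -39353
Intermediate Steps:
Y = 512 (Y = -4*(-128) = 512)
-59*(155 + Y) = -59*(155 + 512) = -59*667 = -39353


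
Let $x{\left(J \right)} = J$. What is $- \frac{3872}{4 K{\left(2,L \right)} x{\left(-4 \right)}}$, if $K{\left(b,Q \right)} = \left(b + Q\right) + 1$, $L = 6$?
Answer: $\frac{242}{9} \approx 26.889$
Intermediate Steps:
$K{\left(b,Q \right)} = 1 + Q + b$ ($K{\left(b,Q \right)} = \left(Q + b\right) + 1 = 1 + Q + b$)
$- \frac{3872}{4 K{\left(2,L \right)} x{\left(-4 \right)}} = - \frac{3872}{4 \left(1 + 6 + 2\right) \left(-4\right)} = - \frac{3872}{4 \cdot 9 \left(-4\right)} = - \frac{3872}{36 \left(-4\right)} = - \frac{3872}{-144} = \left(-3872\right) \left(- \frac{1}{144}\right) = \frac{242}{9}$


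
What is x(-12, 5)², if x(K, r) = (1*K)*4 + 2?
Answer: 2116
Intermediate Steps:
x(K, r) = 2 + 4*K (x(K, r) = K*4 + 2 = 4*K + 2 = 2 + 4*K)
x(-12, 5)² = (2 + 4*(-12))² = (2 - 48)² = (-46)² = 2116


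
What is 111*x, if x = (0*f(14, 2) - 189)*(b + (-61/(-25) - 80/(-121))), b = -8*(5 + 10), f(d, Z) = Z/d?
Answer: 7418573001/3025 ≈ 2.4524e+6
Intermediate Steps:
b = -120 (b = -8*15 = -120)
x = 66833991/3025 (x = (0*(2/14) - 189)*(-120 + (-61/(-25) - 80/(-121))) = (0*(2*(1/14)) - 189)*(-120 + (-61*(-1/25) - 80*(-1/121))) = (0*(1/7) - 189)*(-120 + (61/25 + 80/121)) = (0 - 189)*(-120 + 9381/3025) = -189*(-353619/3025) = 66833991/3025 ≈ 22094.)
111*x = 111*(66833991/3025) = 7418573001/3025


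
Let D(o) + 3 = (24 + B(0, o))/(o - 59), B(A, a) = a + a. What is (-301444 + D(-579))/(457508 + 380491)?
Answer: -96161026/267321681 ≈ -0.35972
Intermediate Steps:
B(A, a) = 2*a
D(o) = -3 + (24 + 2*o)/(-59 + o) (D(o) = -3 + (24 + 2*o)/(o - 59) = -3 + (24 + 2*o)/(-59 + o))
(-301444 + D(-579))/(457508 + 380491) = (-301444 + (201 - 1*(-579))/(-59 - 579))/(457508 + 380491) = (-301444 + (201 + 579)/(-638))/837999 = (-301444 - 1/638*780)*(1/837999) = (-301444 - 390/319)*(1/837999) = -96161026/319*1/837999 = -96161026/267321681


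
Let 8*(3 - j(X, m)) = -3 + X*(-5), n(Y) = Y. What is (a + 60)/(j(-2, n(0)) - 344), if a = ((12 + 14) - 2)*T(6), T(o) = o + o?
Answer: -2784/2735 ≈ -1.0179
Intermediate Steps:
T(o) = 2*o
j(X, m) = 27/8 + 5*X/8 (j(X, m) = 3 - (-3 + X*(-5))/8 = 3 - (-3 - 5*X)/8 = 3 + (3/8 + 5*X/8) = 27/8 + 5*X/8)
a = 288 (a = ((12 + 14) - 2)*(2*6) = (26 - 2)*12 = 24*12 = 288)
(a + 60)/(j(-2, n(0)) - 344) = (288 + 60)/((27/8 + (5/8)*(-2)) - 344) = 348/((27/8 - 5/4) - 344) = 348/(17/8 - 344) = 348/(-2735/8) = 348*(-8/2735) = -2784/2735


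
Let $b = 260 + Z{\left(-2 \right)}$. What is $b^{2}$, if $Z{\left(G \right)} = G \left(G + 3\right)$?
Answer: $66564$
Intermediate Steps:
$Z{\left(G \right)} = G \left(3 + G\right)$
$b = 258$ ($b = 260 - 2 \left(3 - 2\right) = 260 - 2 = 258$)
$b^{2} = 258^{2} = 66564$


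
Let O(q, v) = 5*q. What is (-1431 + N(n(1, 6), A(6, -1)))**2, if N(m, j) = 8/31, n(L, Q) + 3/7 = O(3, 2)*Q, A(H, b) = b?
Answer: 1967188609/961 ≈ 2.0470e+6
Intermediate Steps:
n(L, Q) = -3/7 + 15*Q (n(L, Q) = -3/7 + (5*3)*Q = -3/7 + 15*Q)
N(m, j) = 8/31 (N(m, j) = 8*(1/31) = 8/31)
(-1431 + N(n(1, 6), A(6, -1)))**2 = (-1431 + 8/31)**2 = (-44353/31)**2 = 1967188609/961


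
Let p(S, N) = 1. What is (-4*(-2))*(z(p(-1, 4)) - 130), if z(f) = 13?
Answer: -936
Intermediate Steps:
(-4*(-2))*(z(p(-1, 4)) - 130) = (-4*(-2))*(13 - 130) = 8*(-117) = -936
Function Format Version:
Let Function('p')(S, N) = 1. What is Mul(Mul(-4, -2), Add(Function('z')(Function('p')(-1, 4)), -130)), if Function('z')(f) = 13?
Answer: -936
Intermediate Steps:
Mul(Mul(-4, -2), Add(Function('z')(Function('p')(-1, 4)), -130)) = Mul(Mul(-4, -2), Add(13, -130)) = Mul(8, -117) = -936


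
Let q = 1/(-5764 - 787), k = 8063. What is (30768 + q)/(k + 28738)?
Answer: 201561167/241083351 ≈ 0.83606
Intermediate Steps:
q = -1/6551 (q = 1/(-6551) = -1/6551 ≈ -0.00015265)
(30768 + q)/(k + 28738) = (30768 - 1/6551)/(8063 + 28738) = (201561167/6551)/36801 = (201561167/6551)*(1/36801) = 201561167/241083351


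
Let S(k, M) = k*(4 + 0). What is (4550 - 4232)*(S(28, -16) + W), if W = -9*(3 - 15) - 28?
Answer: 61056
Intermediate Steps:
W = 80 (W = -9*(-12) - 28 = 108 - 28 = 80)
S(k, M) = 4*k (S(k, M) = k*4 = 4*k)
(4550 - 4232)*(S(28, -16) + W) = (4550 - 4232)*(4*28 + 80) = 318*(112 + 80) = 318*192 = 61056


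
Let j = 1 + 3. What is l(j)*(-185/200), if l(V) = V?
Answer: -37/10 ≈ -3.7000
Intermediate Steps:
j = 4
l(j)*(-185/200) = 4*(-185/200) = 4*(-185*1/200) = 4*(-37/40) = -37/10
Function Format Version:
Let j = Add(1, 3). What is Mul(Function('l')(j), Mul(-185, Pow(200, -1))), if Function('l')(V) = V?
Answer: Rational(-37, 10) ≈ -3.7000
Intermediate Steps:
j = 4
Mul(Function('l')(j), Mul(-185, Pow(200, -1))) = Mul(4, Mul(-185, Pow(200, -1))) = Mul(4, Mul(-185, Rational(1, 200))) = Mul(4, Rational(-37, 40)) = Rational(-37, 10)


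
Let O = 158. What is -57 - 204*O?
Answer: -32289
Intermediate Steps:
-57 - 204*O = -57 - 204*158 = -57 - 32232 = -32289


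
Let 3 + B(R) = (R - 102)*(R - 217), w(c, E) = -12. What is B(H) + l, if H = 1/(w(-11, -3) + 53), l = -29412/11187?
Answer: 46220598811/2089483 ≈ 22121.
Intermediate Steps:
l = -3268/1243 (l = -29412*1/11187 = -3268/1243 ≈ -2.6291)
H = 1/41 (H = 1/(-12 + 53) = 1/41 ≈ 0.024390)
B(R) = -3 + (-217 + R)*(-102 + R) (B(R) = -3 + (R - 102)*(R - 217) = -3 + (-102 + R)*(-217 + R) = -3 + (-217 + R)*(-102 + R))
B(H) + l = (22131 + (1/41)² - 319*1/41) - 3268/1243 = (22131 + 1/1681 - 319/41) - 3268/1243 = 37189133/1681 - 3268/1243 = 46220598811/2089483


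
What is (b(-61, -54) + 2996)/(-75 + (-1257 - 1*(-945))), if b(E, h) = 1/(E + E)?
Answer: -121837/15738 ≈ -7.7416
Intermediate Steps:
b(E, h) = 1/(2*E)
(b(-61, -54) + 2996)/(-75 + (-1257 - 1*(-945))) = ((½)/(-61) + 2996)/(-75 + (-1257 - 1*(-945))) = ((½)*(-1/61) + 2996)/(-75 + (-1257 + 945)) = (-1/122 + 2996)/(-75 - 312) = (365511/122)/(-387) = (365511/122)*(-1/387) = -121837/15738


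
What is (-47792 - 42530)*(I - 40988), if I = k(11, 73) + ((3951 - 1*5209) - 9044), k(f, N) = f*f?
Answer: 4621686418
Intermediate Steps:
k(f, N) = f**2
I = -10181 (I = 11**2 + ((3951 - 1*5209) - 9044) = 121 + ((3951 - 5209) - 9044) = 121 + (-1258 - 9044) = 121 - 10302 = -10181)
(-47792 - 42530)*(I - 40988) = (-47792 - 42530)*(-10181 - 40988) = -90322*(-51169) = 4621686418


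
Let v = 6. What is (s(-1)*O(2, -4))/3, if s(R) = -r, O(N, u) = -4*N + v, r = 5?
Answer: 10/3 ≈ 3.3333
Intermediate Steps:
O(N, u) = 6 - 4*N (O(N, u) = -4*N + 6 = 6 - 4*N)
s(R) = -5 (s(R) = -1*5 = -5)
(s(-1)*O(2, -4))/3 = -5*(6 - 4*2)/3 = -5*(6 - 8)*(1/3) = -5*(-2)*(1/3) = 10*(1/3) = 10/3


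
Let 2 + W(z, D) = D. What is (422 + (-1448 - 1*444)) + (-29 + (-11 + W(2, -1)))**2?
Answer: 379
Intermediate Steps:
W(z, D) = -2 + D
(422 + (-1448 - 1*444)) + (-29 + (-11 + W(2, -1)))**2 = (422 + (-1448 - 1*444)) + (-29 + (-11 + (-2 - 1)))**2 = (422 + (-1448 - 444)) + (-29 + (-11 - 3))**2 = (422 - 1892) + (-29 - 14)**2 = -1470 + (-43)**2 = -1470 + 1849 = 379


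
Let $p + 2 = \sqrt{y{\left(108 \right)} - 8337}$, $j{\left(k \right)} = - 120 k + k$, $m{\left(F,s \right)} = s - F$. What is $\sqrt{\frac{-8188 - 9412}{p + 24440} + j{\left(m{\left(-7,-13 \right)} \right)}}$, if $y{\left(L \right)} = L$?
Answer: $\sqrt{714 - \frac{17600}{24438 + i \sqrt{8229}}} \approx 26.707 + 5.0 \cdot 10^{-5} i$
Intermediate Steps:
$j{\left(k \right)} = - 119 k$
$p = -2 + i \sqrt{8229}$ ($p = -2 + \sqrt{108 - 8337} = -2 + \sqrt{-8229} = -2 + i \sqrt{8229} \approx -2.0 + 90.714 i$)
$\sqrt{\frac{-8188 - 9412}{p + 24440} + j{\left(m{\left(-7,-13 \right)} \right)}} = \sqrt{\frac{-8188 - 9412}{\left(-2 + i \sqrt{8229}\right) + 24440} - 119 \left(-13 - -7\right)} = \sqrt{- \frac{17600}{24438 + i \sqrt{8229}} - 119 \left(-13 + 7\right)} = \sqrt{- \frac{17600}{24438 + i \sqrt{8229}} - -714} = \sqrt{- \frac{17600}{24438 + i \sqrt{8229}} + 714} = \sqrt{714 - \frac{17600}{24438 + i \sqrt{8229}}}$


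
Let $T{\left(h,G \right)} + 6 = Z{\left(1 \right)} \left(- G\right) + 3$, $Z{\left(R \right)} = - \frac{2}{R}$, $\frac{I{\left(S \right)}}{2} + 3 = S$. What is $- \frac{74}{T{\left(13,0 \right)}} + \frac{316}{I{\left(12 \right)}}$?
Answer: $\frac{380}{9} \approx 42.222$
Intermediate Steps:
$I{\left(S \right)} = -6 + 2 S$
$T{\left(h,G \right)} = -3 + 2 G$ ($T{\left(h,G \right)} = -6 + \left(- \frac{2}{1} \left(- G\right) + 3\right) = -6 + \left(\left(-2\right) 1 \left(- G\right) + 3\right) = -6 - \left(-3 + 2 \left(- G\right)\right) = -6 + \left(2 G + 3\right) = -6 + \left(3 + 2 G\right) = -3 + 2 G$)
$- \frac{74}{T{\left(13,0 \right)}} + \frac{316}{I{\left(12 \right)}} = - \frac{74}{-3 + 2 \cdot 0} + \frac{316}{-6 + 2 \cdot 12} = - \frac{74}{-3 + 0} + \frac{316}{-6 + 24} = - \frac{74}{-3} + \frac{316}{18} = \left(-74\right) \left(- \frac{1}{3}\right) + 316 \cdot \frac{1}{18} = \frac{74}{3} + \frac{158}{9} = \frac{380}{9}$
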